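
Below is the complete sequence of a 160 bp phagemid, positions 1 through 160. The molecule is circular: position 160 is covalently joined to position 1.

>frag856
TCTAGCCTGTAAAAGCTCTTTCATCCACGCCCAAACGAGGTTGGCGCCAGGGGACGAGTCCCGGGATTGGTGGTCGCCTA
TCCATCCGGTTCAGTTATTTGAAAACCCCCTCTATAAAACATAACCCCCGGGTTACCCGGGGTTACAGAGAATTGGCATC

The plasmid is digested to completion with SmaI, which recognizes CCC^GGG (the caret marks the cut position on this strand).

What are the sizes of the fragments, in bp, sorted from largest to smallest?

SmaI sites (CCCGGG) start at positions 60, 127, 136.
SmaI cuts after base 3 of each site, so after positions 62, 129, 138.
Circular molecule, 3 cuts → 3 fragments:
  63–129 → 67 bp
  130–138 → 9 bp
  139–160 then 1–62 → 22 + 62 = 84 bp
Sorted largest to smallest: 84, 67, 9 bp.

84, 67, 9 bp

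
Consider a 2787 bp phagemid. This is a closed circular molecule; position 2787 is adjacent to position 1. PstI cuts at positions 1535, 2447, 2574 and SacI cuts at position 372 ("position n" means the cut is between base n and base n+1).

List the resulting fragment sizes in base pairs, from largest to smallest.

1163, 912, 585, 127 bp

Combined cut positions (sorted): 372, 1535, 2447, 2574.
Circular molecule, 4 cuts → 4 fragments:
  1535 − 372 = 1163 bp
  2447 − 1535 = 912 bp
  2574 − 2447 = 127 bp
  wrap: 2787 − 2574 + 372 = 585 bp
Sorted largest to smallest: 1163, 912, 585, 127 bp.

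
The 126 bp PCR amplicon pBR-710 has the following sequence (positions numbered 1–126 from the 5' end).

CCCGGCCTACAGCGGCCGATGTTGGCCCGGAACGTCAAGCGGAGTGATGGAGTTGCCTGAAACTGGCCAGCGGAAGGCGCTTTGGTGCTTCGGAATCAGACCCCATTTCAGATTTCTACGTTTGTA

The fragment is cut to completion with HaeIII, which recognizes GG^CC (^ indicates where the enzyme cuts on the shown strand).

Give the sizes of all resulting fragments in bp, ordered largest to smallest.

HaeIII sites (GGCC) start at positions 4, 14, 24, 65.
HaeIII cuts after base 2 of each site, so after positions 5, 15, 25, 66.
Linear molecule, 4 cuts → 5 fragments:
  1–5 → 5 bp
  6–15 → 10 bp
  16–25 → 10 bp
  26–66 → 41 bp
  67–126 → 60 bp
Sorted largest to smallest: 60, 41, 10, 10, 5 bp.

60, 41, 10, 10, 5 bp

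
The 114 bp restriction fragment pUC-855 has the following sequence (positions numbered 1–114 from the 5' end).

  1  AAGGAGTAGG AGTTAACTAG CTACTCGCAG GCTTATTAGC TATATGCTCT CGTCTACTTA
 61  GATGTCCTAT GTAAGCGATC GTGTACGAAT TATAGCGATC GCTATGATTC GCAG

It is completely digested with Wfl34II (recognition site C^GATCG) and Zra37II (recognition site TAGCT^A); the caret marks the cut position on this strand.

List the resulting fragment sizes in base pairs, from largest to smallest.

35, 22, 20, 19, 18 bp

Wfl34II sites (CGATCG) start at positions 76, 96.
Wfl34II cuts after the first base of each site, so after positions 76, 96.
Zra37II sites (TAGCTA) start at positions 18, 37.
Zra37II cuts after base 5 of each site (before the last base), so after positions 22, 41.
Combined cut positions: 22, 41, 76, 96.
Linear molecule, 4 cuts → 5 fragments:
  1–22 → 22 bp
  23–41 → 19 bp
  42–76 → 35 bp
  77–96 → 20 bp
  97–114 → 18 bp
Sorted largest to smallest: 35, 22, 20, 19, 18 bp.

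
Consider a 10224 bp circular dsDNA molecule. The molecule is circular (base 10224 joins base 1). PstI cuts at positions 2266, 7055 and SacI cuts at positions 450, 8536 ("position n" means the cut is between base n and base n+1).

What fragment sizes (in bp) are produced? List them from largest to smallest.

4789, 2138, 1816, 1481 bp

Combined cut positions (sorted): 450, 2266, 7055, 8536.
Circular molecule, 4 cuts → 4 fragments:
  2266 − 450 = 1816 bp
  7055 − 2266 = 4789 bp
  8536 − 7055 = 1481 bp
  wrap: 10224 − 8536 + 450 = 2138 bp
Sorted largest to smallest: 4789, 2138, 1816, 1481 bp.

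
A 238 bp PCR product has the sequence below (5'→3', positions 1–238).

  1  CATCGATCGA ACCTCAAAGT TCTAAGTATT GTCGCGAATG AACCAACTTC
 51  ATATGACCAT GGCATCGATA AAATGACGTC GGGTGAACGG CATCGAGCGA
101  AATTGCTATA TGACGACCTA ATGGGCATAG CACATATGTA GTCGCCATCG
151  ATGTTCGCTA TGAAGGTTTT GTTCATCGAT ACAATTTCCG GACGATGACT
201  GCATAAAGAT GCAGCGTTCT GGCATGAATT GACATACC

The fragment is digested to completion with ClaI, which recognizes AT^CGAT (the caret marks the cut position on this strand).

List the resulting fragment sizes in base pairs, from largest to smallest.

83, 62, 62, 28, 3 bp

ClaI sites (ATCGAT) start at positions 2, 64, 147, 175.
ClaI cuts after base 2 of each site, so after positions 3, 65, 148, 176.
Linear molecule, 4 cuts → 5 fragments:
  1–3 → 3 bp
  4–65 → 62 bp
  66–148 → 83 bp
  149–176 → 28 bp
  177–238 → 62 bp
Sorted largest to smallest: 83, 62, 62, 28, 3 bp.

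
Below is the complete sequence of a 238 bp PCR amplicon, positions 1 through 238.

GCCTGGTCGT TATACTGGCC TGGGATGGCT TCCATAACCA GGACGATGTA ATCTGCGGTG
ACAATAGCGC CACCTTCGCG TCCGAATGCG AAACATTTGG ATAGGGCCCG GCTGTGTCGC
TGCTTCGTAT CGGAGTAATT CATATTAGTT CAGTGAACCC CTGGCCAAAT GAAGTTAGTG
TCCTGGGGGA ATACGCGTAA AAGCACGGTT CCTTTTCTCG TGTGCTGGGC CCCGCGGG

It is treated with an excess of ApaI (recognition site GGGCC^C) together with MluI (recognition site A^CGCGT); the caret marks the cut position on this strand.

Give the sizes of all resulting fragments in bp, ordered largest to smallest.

108, 85, 38, 7 bp

ApaI sites (GGGCCC) start at positions 104, 227.
ApaI cuts after base 5 of each site (before the last base), so after positions 108, 231.
The MluI site (ACGCGT) starts at position 193.
MluI cuts after the first base of each site, so after position 193.
Combined cut positions: 108, 193, 231.
Linear molecule, 3 cuts → 4 fragments:
  1–108 → 108 bp
  109–193 → 85 bp
  194–231 → 38 bp
  232–238 → 7 bp
Sorted largest to smallest: 108, 85, 38, 7 bp.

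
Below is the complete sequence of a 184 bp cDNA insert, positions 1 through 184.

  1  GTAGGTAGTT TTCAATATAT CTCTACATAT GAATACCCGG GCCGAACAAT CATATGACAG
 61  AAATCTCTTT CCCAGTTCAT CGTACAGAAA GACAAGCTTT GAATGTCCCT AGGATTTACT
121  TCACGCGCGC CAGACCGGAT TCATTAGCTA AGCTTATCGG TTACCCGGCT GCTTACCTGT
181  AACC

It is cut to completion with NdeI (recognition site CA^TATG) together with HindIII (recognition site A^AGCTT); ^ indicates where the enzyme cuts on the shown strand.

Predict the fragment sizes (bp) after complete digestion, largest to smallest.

56, 42, 34, 27, 25 bp

NdeI sites (CATATG) start at positions 26, 51.
NdeI cuts after base 2 of each site, so after positions 27, 52.
HindIII sites (AAGCTT) start at positions 94, 150.
HindIII cuts after the first base of each site, so after positions 94, 150.
Combined cut positions: 27, 52, 94, 150.
Linear molecule, 4 cuts → 5 fragments:
  1–27 → 27 bp
  28–52 → 25 bp
  53–94 → 42 bp
  95–150 → 56 bp
  151–184 → 34 bp
Sorted largest to smallest: 56, 42, 34, 27, 25 bp.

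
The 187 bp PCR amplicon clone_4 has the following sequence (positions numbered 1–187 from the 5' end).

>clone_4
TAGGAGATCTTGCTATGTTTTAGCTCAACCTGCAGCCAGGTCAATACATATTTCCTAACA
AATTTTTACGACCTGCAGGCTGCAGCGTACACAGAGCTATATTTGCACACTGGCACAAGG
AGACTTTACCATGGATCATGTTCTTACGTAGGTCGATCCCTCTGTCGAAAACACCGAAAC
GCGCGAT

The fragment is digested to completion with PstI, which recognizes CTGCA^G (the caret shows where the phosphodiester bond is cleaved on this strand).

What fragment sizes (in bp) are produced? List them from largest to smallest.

103, 43, 34, 7 bp

PstI sites (CTGCAG) start at positions 30, 73, 80.
PstI cuts after base 5 of each site (before the last base), so after positions 34, 77, 84.
Linear molecule, 3 cuts → 4 fragments:
  1–34 → 34 bp
  35–77 → 43 bp
  78–84 → 7 bp
  85–187 → 103 bp
Sorted largest to smallest: 103, 43, 34, 7 bp.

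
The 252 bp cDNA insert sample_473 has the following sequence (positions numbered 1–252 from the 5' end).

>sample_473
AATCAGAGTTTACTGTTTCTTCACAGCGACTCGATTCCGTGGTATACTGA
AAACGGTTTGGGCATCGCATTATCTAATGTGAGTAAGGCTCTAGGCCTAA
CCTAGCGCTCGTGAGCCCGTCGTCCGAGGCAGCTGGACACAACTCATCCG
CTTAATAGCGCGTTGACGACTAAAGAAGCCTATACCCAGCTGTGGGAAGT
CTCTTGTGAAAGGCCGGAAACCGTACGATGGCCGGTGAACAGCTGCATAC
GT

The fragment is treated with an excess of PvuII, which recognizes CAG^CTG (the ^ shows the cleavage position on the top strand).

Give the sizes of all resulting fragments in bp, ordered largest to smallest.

132, 57, 53, 10 bp

PvuII sites (CAGCTG) start at positions 130, 187, 240.
PvuII cuts after base 3 of each site, so after positions 132, 189, 242.
Linear molecule, 3 cuts → 4 fragments:
  1–132 → 132 bp
  133–189 → 57 bp
  190–242 → 53 bp
  243–252 → 10 bp
Sorted largest to smallest: 132, 57, 53, 10 bp.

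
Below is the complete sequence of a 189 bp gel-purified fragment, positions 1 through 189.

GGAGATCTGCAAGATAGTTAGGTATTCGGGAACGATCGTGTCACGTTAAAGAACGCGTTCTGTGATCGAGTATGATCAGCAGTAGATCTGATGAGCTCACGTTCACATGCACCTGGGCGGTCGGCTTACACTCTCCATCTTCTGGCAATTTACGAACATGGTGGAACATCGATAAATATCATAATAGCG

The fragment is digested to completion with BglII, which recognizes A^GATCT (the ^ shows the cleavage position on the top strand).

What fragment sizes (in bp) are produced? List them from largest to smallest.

105, 81, 3 bp

BglII sites (AGATCT) start at positions 3, 84.
BglII cuts after the first base of each site, so after positions 3, 84.
Linear molecule, 2 cuts → 3 fragments:
  1–3 → 3 bp
  4–84 → 81 bp
  85–189 → 105 bp
Sorted largest to smallest: 105, 81, 3 bp.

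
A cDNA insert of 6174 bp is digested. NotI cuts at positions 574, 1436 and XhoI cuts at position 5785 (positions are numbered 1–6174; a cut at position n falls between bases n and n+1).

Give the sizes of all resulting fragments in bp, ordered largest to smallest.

Combined cut positions (sorted): 574, 1436, 5785.
Linear molecule, 3 cuts → 4 fragments:
  574 − 0 = 574 bp
  1436 − 574 = 862 bp
  5785 − 1436 = 4349 bp
  6174 − 5785 = 389 bp
Sorted largest to smallest: 4349, 862, 574, 389 bp.

4349, 862, 574, 389 bp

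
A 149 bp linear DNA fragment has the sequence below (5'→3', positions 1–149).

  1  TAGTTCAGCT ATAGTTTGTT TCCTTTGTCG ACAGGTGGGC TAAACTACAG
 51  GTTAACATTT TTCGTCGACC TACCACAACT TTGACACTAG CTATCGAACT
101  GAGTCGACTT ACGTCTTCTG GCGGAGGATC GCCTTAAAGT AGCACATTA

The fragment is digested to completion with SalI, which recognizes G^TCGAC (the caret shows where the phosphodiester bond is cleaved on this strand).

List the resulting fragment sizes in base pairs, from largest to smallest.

46, 39, 37, 27 bp

SalI sites (GTCGAC) start at positions 27, 64, 103.
SalI cuts after the first base of each site, so after positions 27, 64, 103.
Linear molecule, 3 cuts → 4 fragments:
  1–27 → 27 bp
  28–64 → 37 bp
  65–103 → 39 bp
  104–149 → 46 bp
Sorted largest to smallest: 46, 39, 37, 27 bp.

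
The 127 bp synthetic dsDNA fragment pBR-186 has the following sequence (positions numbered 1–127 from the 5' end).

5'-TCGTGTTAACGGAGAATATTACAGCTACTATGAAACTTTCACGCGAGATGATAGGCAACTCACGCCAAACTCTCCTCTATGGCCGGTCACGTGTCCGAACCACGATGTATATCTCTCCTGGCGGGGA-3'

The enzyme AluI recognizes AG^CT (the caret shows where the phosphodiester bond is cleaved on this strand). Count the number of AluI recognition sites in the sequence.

1

AGCT occurs starting at position 23.
AluI cuts at 1 site.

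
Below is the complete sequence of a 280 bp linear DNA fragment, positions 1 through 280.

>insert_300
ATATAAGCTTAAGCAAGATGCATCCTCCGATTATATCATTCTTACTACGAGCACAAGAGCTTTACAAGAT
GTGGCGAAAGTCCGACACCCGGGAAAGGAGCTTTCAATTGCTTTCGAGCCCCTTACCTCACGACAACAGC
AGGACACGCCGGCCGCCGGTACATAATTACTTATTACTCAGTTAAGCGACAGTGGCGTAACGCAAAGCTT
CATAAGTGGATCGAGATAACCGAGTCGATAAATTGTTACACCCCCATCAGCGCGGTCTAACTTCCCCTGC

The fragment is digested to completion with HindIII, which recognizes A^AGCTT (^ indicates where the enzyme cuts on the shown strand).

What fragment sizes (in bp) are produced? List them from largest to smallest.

HindIII sites (AAGCTT) start at positions 5, 205.
HindIII cuts after the first base of each site, so after positions 5, 205.
Linear molecule, 2 cuts → 3 fragments:
  1–5 → 5 bp
  6–205 → 200 bp
  206–280 → 75 bp
Sorted largest to smallest: 200, 75, 5 bp.

200, 75, 5 bp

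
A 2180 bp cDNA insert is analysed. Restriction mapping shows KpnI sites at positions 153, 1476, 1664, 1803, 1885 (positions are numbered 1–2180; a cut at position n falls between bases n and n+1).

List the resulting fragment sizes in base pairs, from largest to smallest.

1323, 295, 188, 153, 139, 82 bp

Linear molecule, 5 cuts → 6 fragments:
  153 − 0 = 153 bp
  1476 − 153 = 1323 bp
  1664 − 1476 = 188 bp
  1803 − 1664 = 139 bp
  1885 − 1803 = 82 bp
  2180 − 1885 = 295 bp
Sorted largest to smallest: 1323, 295, 188, 153, 139, 82 bp.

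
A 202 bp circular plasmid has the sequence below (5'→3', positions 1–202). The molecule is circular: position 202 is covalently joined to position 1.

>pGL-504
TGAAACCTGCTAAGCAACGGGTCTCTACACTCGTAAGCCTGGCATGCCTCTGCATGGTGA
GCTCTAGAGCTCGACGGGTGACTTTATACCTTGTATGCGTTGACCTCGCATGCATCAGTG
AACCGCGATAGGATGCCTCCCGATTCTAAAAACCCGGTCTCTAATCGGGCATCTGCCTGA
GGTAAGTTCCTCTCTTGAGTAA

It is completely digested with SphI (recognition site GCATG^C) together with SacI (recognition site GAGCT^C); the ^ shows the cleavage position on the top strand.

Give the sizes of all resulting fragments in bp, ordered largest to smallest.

136, 41, 17, 8 bp

SphI sites (GCATGC) start at positions 42, 108.
SphI cuts after base 5 of each site (before the last base), so after positions 46, 112.
SacI sites (GAGCTC) start at positions 59, 67.
SacI cuts after base 5 of each site (before the last base), so after positions 63, 71.
Combined cut positions: 46, 63, 71, 112.
Circular molecule, 4 cuts → 4 fragments:
  47–63 → 17 bp
  64–71 → 8 bp
  72–112 → 41 bp
  113–202 then 1–46 → 90 + 46 = 136 bp
Sorted largest to smallest: 136, 41, 17, 8 bp.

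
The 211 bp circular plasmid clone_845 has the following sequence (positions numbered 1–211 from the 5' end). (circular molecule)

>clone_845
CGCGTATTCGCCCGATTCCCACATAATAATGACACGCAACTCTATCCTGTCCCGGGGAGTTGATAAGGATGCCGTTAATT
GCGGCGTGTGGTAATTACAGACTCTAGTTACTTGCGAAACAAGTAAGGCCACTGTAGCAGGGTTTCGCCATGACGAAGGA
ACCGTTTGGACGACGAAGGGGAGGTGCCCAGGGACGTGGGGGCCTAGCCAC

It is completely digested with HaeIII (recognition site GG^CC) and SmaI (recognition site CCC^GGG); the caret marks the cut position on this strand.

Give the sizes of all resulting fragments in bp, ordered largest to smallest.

HaeIII sites (GGCC) start at positions 127, 201.
HaeIII cuts after base 2 of each site, so after positions 128, 202.
The SmaI site (CCCGGG) starts at position 51.
SmaI cuts after base 3 of each site, so after position 53.
Combined cut positions: 53, 128, 202.
Circular molecule, 3 cuts → 3 fragments:
  54–128 → 75 bp
  129–202 → 74 bp
  203–211 then 1–53 → 9 + 53 = 62 bp
Sorted largest to smallest: 75, 74, 62 bp.

75, 74, 62 bp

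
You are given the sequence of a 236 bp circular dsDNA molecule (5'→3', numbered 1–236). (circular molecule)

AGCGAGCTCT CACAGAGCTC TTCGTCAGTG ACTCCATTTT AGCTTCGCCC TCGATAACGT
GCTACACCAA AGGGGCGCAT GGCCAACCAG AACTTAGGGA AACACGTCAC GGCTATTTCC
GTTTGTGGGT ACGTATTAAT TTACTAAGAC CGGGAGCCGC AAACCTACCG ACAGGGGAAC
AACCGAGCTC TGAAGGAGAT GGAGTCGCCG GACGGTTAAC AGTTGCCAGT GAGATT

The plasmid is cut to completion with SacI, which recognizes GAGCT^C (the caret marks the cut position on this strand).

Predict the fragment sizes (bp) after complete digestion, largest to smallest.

SacI sites (GAGCTC) start at positions 4, 15, 185.
SacI cuts after base 5 of each site (before the last base), so after positions 8, 19, 189.
Circular molecule, 3 cuts → 3 fragments:
  9–19 → 11 bp
  20–189 → 170 bp
  190–236 then 1–8 → 47 + 8 = 55 bp
Sorted largest to smallest: 170, 55, 11 bp.

170, 55, 11 bp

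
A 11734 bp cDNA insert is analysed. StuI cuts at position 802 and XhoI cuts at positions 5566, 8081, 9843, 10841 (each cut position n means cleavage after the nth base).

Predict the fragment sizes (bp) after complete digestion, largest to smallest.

Combined cut positions (sorted): 802, 5566, 8081, 9843, 10841.
Linear molecule, 5 cuts → 6 fragments:
  802 − 0 = 802 bp
  5566 − 802 = 4764 bp
  8081 − 5566 = 2515 bp
  9843 − 8081 = 1762 bp
  10841 − 9843 = 998 bp
  11734 − 10841 = 893 bp
Sorted largest to smallest: 4764, 2515, 1762, 998, 893, 802 bp.

4764, 2515, 1762, 998, 893, 802 bp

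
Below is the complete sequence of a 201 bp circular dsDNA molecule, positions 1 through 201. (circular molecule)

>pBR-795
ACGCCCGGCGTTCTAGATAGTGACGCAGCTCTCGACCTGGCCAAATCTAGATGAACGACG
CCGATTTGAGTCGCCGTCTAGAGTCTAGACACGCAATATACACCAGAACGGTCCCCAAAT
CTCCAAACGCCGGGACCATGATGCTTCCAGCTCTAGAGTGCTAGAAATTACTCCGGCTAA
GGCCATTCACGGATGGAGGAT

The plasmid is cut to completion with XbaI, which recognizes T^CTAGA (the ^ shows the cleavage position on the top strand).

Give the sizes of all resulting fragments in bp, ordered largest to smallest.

68, 61, 34, 31, 7 bp

XbaI sites (TCTAGA) start at positions 12, 46, 77, 84, 152.
XbaI cuts after the first base of each site, so after positions 12, 46, 77, 84, 152.
Circular molecule, 5 cuts → 5 fragments:
  13–46 → 34 bp
  47–77 → 31 bp
  78–84 → 7 bp
  85–152 → 68 bp
  153–201 then 1–12 → 49 + 12 = 61 bp
Sorted largest to smallest: 68, 61, 34, 31, 7 bp.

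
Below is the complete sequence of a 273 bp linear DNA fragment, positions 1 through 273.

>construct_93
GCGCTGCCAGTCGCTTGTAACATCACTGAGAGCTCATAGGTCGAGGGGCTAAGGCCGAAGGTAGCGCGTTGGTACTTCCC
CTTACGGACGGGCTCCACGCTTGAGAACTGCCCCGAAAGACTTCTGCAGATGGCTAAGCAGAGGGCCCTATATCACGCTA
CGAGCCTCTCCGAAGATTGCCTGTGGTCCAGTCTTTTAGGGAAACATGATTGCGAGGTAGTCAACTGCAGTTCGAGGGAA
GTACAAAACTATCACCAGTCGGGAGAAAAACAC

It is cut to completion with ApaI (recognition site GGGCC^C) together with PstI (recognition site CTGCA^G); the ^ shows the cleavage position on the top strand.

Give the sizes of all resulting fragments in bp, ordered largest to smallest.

The ApaI site (GGGCCC) starts at position 143.
ApaI cuts after base 5 of each site (before the last base), so after position 147.
PstI sites (CTGCAG) start at positions 124, 225.
PstI cuts after base 5 of each site (before the last base), so after positions 128, 229.
Combined cut positions: 128, 147, 229.
Linear molecule, 3 cuts → 4 fragments:
  1–128 → 128 bp
  129–147 → 19 bp
  148–229 → 82 bp
  230–273 → 44 bp
Sorted largest to smallest: 128, 82, 44, 19 bp.

128, 82, 44, 19 bp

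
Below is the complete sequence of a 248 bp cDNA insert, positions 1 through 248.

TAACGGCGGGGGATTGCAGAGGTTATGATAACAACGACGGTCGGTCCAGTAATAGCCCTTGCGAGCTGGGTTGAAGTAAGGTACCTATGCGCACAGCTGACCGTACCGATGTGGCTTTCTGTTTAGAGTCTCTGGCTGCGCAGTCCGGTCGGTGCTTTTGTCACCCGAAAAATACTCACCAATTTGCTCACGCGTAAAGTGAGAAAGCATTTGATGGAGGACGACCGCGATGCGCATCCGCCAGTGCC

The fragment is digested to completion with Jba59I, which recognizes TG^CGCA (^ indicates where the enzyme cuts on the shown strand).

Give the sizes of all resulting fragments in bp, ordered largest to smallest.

Jba59I sites (TGCGCA) start at positions 88, 137, 231.
Jba59I cuts after base 2 of each site, so after positions 89, 138, 232.
Linear molecule, 3 cuts → 4 fragments:
  1–89 → 89 bp
  90–138 → 49 bp
  139–232 → 94 bp
  233–248 → 16 bp
Sorted largest to smallest: 94, 89, 49, 16 bp.

94, 89, 49, 16 bp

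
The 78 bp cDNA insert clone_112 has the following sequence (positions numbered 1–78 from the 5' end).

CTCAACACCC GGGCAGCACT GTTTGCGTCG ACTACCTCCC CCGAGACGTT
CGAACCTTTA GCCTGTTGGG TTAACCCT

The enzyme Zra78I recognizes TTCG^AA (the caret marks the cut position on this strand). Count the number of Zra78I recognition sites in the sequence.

TTCGAA occurs starting at position 49.
Zra78I cuts at 1 site.

1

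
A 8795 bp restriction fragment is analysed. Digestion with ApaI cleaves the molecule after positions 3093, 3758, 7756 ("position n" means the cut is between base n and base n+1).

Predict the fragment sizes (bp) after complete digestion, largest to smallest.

3998, 3093, 1039, 665 bp

Linear molecule, 3 cuts → 4 fragments:
  3093 − 0 = 3093 bp
  3758 − 3093 = 665 bp
  7756 − 3758 = 3998 bp
  8795 − 7756 = 1039 bp
Sorted largest to smallest: 3998, 3093, 1039, 665 bp.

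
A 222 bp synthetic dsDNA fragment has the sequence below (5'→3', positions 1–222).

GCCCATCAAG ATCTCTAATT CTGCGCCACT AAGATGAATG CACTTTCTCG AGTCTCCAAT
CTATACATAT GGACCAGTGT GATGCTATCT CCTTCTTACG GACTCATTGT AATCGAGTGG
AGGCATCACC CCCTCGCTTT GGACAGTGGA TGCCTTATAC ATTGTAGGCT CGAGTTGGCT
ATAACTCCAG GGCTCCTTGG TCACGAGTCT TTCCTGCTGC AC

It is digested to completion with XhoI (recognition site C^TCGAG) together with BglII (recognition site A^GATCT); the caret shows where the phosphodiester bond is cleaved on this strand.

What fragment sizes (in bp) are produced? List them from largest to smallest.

122, 53, 38, 9 bp

XhoI sites (CTCGAG) start at positions 47, 169.
XhoI cuts after the first base of each site, so after positions 47, 169.
The BglII site (AGATCT) starts at position 9.
BglII cuts after the first base of each site, so after position 9.
Combined cut positions: 9, 47, 169.
Linear molecule, 3 cuts → 4 fragments:
  1–9 → 9 bp
  10–47 → 38 bp
  48–169 → 122 bp
  170–222 → 53 bp
Sorted largest to smallest: 122, 53, 38, 9 bp.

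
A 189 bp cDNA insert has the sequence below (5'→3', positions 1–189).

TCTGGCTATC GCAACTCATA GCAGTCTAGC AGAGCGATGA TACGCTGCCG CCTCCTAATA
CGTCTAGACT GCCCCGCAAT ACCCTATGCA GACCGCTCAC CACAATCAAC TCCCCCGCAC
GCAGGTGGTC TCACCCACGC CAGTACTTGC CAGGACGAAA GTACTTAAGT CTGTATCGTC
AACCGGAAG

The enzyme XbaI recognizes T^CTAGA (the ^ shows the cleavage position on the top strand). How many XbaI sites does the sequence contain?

TCTAGA occurs starting at position 63.
XbaI cuts at 1 site.

1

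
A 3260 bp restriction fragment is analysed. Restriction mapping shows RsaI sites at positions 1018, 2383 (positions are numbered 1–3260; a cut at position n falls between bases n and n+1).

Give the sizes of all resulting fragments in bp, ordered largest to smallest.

1365, 1018, 877 bp

Linear molecule, 2 cuts → 3 fragments:
  1018 − 0 = 1018 bp
  2383 − 1018 = 1365 bp
  3260 − 2383 = 877 bp
Sorted largest to smallest: 1365, 1018, 877 bp.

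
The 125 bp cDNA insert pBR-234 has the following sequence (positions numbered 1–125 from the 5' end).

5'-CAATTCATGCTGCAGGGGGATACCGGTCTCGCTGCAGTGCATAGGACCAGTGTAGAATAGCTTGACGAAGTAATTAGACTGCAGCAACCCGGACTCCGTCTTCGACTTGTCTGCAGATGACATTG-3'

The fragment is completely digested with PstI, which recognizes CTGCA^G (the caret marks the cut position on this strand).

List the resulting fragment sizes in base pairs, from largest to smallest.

47, 32, 22, 14, 10 bp

PstI sites (CTGCAG) start at positions 10, 32, 79, 111.
PstI cuts after base 5 of each site (before the last base), so after positions 14, 36, 83, 115.
Linear molecule, 4 cuts → 5 fragments:
  1–14 → 14 bp
  15–36 → 22 bp
  37–83 → 47 bp
  84–115 → 32 bp
  116–125 → 10 bp
Sorted largest to smallest: 47, 32, 22, 14, 10 bp.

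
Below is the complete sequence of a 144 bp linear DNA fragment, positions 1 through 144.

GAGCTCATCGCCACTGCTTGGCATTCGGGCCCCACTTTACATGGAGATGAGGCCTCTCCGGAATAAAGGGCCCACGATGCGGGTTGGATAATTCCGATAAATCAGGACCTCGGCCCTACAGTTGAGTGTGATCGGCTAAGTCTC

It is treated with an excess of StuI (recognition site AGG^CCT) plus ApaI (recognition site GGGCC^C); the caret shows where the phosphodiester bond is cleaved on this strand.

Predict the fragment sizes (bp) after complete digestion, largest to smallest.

72, 31, 21, 20 bp

The StuI site (AGGCCT) starts at position 50.
StuI cuts after base 3 of each site, so after position 52.
ApaI sites (GGGCCC) start at positions 27, 68.
ApaI cuts after base 5 of each site (before the last base), so after positions 31, 72.
Combined cut positions: 31, 52, 72.
Linear molecule, 3 cuts → 4 fragments:
  1–31 → 31 bp
  32–52 → 21 bp
  53–72 → 20 bp
  73–144 → 72 bp
Sorted largest to smallest: 72, 31, 21, 20 bp.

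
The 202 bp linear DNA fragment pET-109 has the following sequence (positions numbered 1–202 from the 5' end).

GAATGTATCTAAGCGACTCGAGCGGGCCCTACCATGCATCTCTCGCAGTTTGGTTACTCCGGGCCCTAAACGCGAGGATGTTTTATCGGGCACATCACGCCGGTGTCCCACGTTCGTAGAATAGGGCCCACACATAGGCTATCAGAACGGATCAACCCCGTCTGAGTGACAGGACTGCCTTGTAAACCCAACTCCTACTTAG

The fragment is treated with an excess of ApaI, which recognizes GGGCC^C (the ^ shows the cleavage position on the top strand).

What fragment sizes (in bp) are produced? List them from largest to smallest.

74, 63, 37, 28 bp

ApaI sites (GGGCCC) start at positions 24, 61, 124.
ApaI cuts after base 5 of each site (before the last base), so after positions 28, 65, 128.
Linear molecule, 3 cuts → 4 fragments:
  1–28 → 28 bp
  29–65 → 37 bp
  66–128 → 63 bp
  129–202 → 74 bp
Sorted largest to smallest: 74, 63, 37, 28 bp.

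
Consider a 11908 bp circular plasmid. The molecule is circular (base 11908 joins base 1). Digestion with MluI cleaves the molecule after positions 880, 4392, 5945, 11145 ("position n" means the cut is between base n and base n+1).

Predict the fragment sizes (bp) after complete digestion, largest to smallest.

Circular molecule, 4 cuts → 4 fragments:
  4392 − 880 = 3512 bp
  5945 − 4392 = 1553 bp
  11145 − 5945 = 5200 bp
  wrap: 11908 − 11145 + 880 = 1643 bp
Sorted largest to smallest: 5200, 3512, 1643, 1553 bp.

5200, 3512, 1643, 1553 bp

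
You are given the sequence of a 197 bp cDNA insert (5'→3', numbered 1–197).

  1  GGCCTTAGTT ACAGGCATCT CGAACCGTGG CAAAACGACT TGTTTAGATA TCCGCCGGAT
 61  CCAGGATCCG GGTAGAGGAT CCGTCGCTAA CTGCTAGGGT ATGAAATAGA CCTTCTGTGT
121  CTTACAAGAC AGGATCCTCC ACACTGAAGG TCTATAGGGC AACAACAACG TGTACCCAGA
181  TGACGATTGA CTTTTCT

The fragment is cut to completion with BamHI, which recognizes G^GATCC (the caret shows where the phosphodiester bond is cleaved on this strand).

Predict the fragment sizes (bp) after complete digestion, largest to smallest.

65, 57, 55, 13, 7 bp

BamHI sites (GGATCC) start at positions 57, 64, 77, 132.
BamHI cuts after the first base of each site, so after positions 57, 64, 77, 132.
Linear molecule, 4 cuts → 5 fragments:
  1–57 → 57 bp
  58–64 → 7 bp
  65–77 → 13 bp
  78–132 → 55 bp
  133–197 → 65 bp
Sorted largest to smallest: 65, 57, 55, 13, 7 bp.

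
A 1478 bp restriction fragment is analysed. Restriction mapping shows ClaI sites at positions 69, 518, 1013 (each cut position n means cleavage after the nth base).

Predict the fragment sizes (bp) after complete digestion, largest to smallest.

Linear molecule, 3 cuts → 4 fragments:
  69 − 0 = 69 bp
  518 − 69 = 449 bp
  1013 − 518 = 495 bp
  1478 − 1013 = 465 bp
Sorted largest to smallest: 495, 465, 449, 69 bp.

495, 465, 449, 69 bp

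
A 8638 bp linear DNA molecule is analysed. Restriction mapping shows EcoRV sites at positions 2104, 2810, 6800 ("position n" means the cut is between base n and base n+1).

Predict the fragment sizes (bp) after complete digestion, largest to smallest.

3990, 2104, 1838, 706 bp

Linear molecule, 3 cuts → 4 fragments:
  2104 − 0 = 2104 bp
  2810 − 2104 = 706 bp
  6800 − 2810 = 3990 bp
  8638 − 6800 = 1838 bp
Sorted largest to smallest: 3990, 2104, 1838, 706 bp.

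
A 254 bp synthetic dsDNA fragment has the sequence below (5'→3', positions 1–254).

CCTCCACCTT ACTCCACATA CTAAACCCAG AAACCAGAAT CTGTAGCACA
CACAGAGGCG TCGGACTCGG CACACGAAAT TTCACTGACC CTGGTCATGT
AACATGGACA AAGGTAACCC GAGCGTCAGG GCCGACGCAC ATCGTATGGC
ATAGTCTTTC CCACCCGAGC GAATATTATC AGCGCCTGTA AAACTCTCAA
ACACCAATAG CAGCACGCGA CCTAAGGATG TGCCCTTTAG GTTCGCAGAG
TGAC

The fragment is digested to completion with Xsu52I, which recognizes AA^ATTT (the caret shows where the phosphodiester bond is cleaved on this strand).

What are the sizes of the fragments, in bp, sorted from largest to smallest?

The Xsu52I site (AAATTT) starts at position 77.
Xsu52I cuts after base 2 of each site, so after position 78.
Linear molecule, 1 cut → 2 fragments:
  1–78 → 78 bp
  79–254 → 176 bp
Sorted largest to smallest: 176, 78 bp.

176, 78 bp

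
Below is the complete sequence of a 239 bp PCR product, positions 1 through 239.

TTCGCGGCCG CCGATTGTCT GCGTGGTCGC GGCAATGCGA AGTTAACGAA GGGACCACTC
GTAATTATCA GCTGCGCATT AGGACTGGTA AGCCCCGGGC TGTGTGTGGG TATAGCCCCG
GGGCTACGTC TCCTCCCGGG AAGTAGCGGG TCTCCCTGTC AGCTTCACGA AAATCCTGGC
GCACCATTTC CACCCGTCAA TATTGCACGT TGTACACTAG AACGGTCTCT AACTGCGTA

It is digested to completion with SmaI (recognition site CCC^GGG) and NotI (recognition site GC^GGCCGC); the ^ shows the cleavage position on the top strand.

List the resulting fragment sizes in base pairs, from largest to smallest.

102, 91, 23, 18, 5 bp

SmaI sites (CCCGGG) start at positions 94, 117, 135.
SmaI cuts after base 3 of each site, so after positions 96, 119, 137.
The NotI site (GCGGCCGC) starts at position 4.
NotI cuts after base 2 of each site, so after position 5.
Combined cut positions: 5, 96, 119, 137.
Linear molecule, 4 cuts → 5 fragments:
  1–5 → 5 bp
  6–96 → 91 bp
  97–119 → 23 bp
  120–137 → 18 bp
  138–239 → 102 bp
Sorted largest to smallest: 102, 91, 23, 18, 5 bp.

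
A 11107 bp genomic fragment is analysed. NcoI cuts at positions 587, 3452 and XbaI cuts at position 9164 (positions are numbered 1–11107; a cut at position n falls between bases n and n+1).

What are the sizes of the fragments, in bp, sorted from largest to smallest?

Combined cut positions (sorted): 587, 3452, 9164.
Linear molecule, 3 cuts → 4 fragments:
  587 − 0 = 587 bp
  3452 − 587 = 2865 bp
  9164 − 3452 = 5712 bp
  11107 − 9164 = 1943 bp
Sorted largest to smallest: 5712, 2865, 1943, 587 bp.

5712, 2865, 1943, 587 bp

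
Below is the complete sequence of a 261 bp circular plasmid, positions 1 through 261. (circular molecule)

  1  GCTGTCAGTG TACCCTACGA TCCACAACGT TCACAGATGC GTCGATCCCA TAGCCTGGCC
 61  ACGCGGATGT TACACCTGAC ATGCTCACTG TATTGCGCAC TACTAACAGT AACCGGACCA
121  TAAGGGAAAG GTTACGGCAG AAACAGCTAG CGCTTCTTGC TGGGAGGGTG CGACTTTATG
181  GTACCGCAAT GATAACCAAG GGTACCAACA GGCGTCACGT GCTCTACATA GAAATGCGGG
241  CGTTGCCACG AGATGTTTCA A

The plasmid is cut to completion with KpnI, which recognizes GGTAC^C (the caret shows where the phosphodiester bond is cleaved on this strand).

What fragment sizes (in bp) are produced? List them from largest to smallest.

240, 21 bp

KpnI sites (GGTACC) start at positions 180, 201.
KpnI cuts after base 5 of each site (before the last base), so after positions 184, 205.
Circular molecule, 2 cuts → 2 fragments:
  185–205 → 21 bp
  206–261 then 1–184 → 56 + 184 = 240 bp
Sorted largest to smallest: 240, 21 bp.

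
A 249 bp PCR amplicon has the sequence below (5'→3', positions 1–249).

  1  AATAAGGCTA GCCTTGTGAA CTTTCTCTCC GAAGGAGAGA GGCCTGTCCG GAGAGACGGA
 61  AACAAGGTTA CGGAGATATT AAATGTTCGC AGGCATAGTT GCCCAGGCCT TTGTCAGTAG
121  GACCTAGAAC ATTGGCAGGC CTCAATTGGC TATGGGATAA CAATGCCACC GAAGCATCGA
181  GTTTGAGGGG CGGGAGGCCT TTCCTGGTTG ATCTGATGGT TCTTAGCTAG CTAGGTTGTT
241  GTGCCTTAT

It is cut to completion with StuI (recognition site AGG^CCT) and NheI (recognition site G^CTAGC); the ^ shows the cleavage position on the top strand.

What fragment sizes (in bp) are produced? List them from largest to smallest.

65, 58, 35, 32, 29, 23, 7 bp

StuI sites (AGGCCT) start at positions 40, 105, 137, 195.
StuI cuts after base 3 of each site, so after positions 42, 107, 139, 197.
NheI sites (GCTAGC) start at positions 7, 226.
NheI cuts after the first base of each site, so after positions 7, 226.
Combined cut positions: 7, 42, 107, 139, 197, 226.
Linear molecule, 6 cuts → 7 fragments:
  1–7 → 7 bp
  8–42 → 35 bp
  43–107 → 65 bp
  108–139 → 32 bp
  140–197 → 58 bp
  198–226 → 29 bp
  227–249 → 23 bp
Sorted largest to smallest: 65, 58, 35, 32, 29, 23, 7 bp.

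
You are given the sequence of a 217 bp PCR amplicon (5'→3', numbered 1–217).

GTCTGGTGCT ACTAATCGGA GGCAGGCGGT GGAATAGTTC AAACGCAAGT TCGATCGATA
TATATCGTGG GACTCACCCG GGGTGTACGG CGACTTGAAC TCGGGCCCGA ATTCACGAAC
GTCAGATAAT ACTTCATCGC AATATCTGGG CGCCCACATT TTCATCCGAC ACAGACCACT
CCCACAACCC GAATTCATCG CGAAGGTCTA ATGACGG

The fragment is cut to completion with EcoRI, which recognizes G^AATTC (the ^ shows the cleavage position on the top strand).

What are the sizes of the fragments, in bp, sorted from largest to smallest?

EcoRI sites (GAATTC) start at positions 109, 191.
EcoRI cuts after the first base of each site, so after positions 109, 191.
Linear molecule, 2 cuts → 3 fragments:
  1–109 → 109 bp
  110–191 → 82 bp
  192–217 → 26 bp
Sorted largest to smallest: 109, 82, 26 bp.

109, 82, 26 bp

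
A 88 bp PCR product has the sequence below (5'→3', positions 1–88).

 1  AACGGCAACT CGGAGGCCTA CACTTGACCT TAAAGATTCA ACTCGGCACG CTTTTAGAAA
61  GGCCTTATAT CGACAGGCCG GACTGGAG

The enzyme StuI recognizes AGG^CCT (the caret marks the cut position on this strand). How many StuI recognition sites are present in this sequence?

AGGCCT occurs starting at positions 14, 60.
StuI cuts at 2 sites.

2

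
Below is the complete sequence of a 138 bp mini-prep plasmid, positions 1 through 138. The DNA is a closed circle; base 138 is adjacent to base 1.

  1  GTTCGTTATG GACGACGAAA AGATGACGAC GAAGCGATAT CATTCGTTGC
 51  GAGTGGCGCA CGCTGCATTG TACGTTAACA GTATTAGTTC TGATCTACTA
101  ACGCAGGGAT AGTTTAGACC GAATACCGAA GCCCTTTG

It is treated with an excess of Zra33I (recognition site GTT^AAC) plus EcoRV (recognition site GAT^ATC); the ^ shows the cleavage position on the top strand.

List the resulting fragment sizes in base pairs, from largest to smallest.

The Zra33I site (GTTAAC) starts at position 74.
Zra33I cuts after base 3 of each site, so after position 76.
The EcoRV site (GATATC) starts at position 36.
EcoRV cuts after base 3 of each site, so after position 38.
Combined cut positions: 38, 76.
Circular molecule, 2 cuts → 2 fragments:
  39–76 → 38 bp
  77–138 then 1–38 → 62 + 38 = 100 bp
Sorted largest to smallest: 100, 38 bp.

100, 38 bp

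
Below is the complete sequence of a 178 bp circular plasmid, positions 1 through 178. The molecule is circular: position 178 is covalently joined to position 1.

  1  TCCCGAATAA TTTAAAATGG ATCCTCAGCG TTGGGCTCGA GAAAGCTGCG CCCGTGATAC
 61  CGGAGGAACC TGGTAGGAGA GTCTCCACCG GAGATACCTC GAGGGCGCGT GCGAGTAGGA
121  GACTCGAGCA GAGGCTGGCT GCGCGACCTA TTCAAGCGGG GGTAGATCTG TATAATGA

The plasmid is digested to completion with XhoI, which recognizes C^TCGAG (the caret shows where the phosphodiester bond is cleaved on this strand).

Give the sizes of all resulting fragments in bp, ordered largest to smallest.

XhoI sites (CTCGAG) start at positions 36, 98, 123.
XhoI cuts after the first base of each site, so after positions 36, 98, 123.
Circular molecule, 3 cuts → 3 fragments:
  37–98 → 62 bp
  99–123 → 25 bp
  124–178 then 1–36 → 55 + 36 = 91 bp
Sorted largest to smallest: 91, 62, 25 bp.

91, 62, 25 bp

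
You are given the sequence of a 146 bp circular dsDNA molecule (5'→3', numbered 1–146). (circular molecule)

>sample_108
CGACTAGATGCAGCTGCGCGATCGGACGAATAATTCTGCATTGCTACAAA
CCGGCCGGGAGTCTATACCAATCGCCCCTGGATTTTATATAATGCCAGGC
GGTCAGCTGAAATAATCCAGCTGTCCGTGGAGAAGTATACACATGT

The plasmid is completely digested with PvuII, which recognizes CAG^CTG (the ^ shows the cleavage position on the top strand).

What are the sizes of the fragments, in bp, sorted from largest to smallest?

PvuII sites (CAGCTG) start at positions 11, 104, 118.
PvuII cuts after base 3 of each site, so after positions 13, 106, 120.
Circular molecule, 3 cuts → 3 fragments:
  14–106 → 93 bp
  107–120 → 14 bp
  121–146 then 1–13 → 26 + 13 = 39 bp
Sorted largest to smallest: 93, 39, 14 bp.

93, 39, 14 bp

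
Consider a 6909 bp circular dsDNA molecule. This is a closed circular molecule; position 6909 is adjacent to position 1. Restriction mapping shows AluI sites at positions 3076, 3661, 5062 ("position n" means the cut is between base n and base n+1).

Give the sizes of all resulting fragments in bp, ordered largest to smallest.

4923, 1401, 585 bp

Circular molecule, 3 cuts → 3 fragments:
  3661 − 3076 = 585 bp
  5062 − 3661 = 1401 bp
  wrap: 6909 − 5062 + 3076 = 4923 bp
Sorted largest to smallest: 4923, 1401, 585 bp.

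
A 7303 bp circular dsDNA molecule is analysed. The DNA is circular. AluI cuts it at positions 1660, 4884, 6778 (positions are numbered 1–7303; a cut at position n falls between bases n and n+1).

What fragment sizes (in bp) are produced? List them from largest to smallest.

3224, 2185, 1894 bp

Circular molecule, 3 cuts → 3 fragments:
  4884 − 1660 = 3224 bp
  6778 − 4884 = 1894 bp
  wrap: 7303 − 6778 + 1660 = 2185 bp
Sorted largest to smallest: 3224, 2185, 1894 bp.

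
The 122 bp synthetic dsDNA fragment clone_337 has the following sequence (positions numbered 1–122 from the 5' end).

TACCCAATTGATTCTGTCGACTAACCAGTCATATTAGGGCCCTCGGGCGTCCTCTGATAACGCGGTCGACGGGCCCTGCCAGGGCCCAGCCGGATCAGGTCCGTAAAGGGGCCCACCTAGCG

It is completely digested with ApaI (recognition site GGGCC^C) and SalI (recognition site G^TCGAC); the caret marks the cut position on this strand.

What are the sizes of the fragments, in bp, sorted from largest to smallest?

ApaI sites (GGGCCC) start at positions 37, 71, 82, 109.
ApaI cuts after base 5 of each site (before the last base), so after positions 41, 75, 86, 113.
SalI sites (GTCGAC) start at positions 16, 65.
SalI cuts after the first base of each site, so after positions 16, 65.
Combined cut positions: 16, 41, 65, 75, 86, 113.
Linear molecule, 6 cuts → 7 fragments:
  1–16 → 16 bp
  17–41 → 25 bp
  42–65 → 24 bp
  66–75 → 10 bp
  76–86 → 11 bp
  87–113 → 27 bp
  114–122 → 9 bp
Sorted largest to smallest: 27, 25, 24, 16, 11, 10, 9 bp.

27, 25, 24, 16, 11, 10, 9 bp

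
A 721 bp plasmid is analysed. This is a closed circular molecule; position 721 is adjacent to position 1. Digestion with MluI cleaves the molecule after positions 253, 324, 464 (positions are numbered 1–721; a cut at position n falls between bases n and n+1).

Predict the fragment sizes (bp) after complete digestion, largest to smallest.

Circular molecule, 3 cuts → 3 fragments:
  324 − 253 = 71 bp
  464 − 324 = 140 bp
  wrap: 721 − 464 + 253 = 510 bp
Sorted largest to smallest: 510, 140, 71 bp.

510, 140, 71 bp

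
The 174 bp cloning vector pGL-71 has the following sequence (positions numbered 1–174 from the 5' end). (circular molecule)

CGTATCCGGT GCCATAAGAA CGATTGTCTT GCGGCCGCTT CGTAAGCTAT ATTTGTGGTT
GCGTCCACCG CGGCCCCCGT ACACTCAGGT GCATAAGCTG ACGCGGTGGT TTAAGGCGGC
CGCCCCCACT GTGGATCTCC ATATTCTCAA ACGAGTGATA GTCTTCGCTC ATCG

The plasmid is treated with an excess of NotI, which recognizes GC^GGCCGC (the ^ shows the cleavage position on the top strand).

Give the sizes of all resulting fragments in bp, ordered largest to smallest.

NotI sites (GCGGCCGC) start at positions 31, 116.
NotI cuts after base 2 of each site, so after positions 32, 117.
Circular molecule, 2 cuts → 2 fragments:
  33–117 → 85 bp
  118–174 then 1–32 → 57 + 32 = 89 bp
Sorted largest to smallest: 89, 85 bp.

89, 85 bp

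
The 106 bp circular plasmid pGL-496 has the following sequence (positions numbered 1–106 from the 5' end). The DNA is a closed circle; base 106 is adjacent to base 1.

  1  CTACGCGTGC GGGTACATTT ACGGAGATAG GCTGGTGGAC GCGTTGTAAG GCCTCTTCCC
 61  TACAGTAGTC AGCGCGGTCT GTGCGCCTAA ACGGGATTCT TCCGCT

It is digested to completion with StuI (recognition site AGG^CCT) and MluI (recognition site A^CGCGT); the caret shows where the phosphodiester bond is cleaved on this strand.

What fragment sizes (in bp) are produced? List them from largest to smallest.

The StuI site (AGGCCT) starts at position 49.
StuI cuts after base 3 of each site, so after position 51.
MluI sites (ACGCGT) start at positions 3, 39.
MluI cuts after the first base of each site, so after positions 3, 39.
Combined cut positions: 3, 39, 51.
Circular molecule, 3 cuts → 3 fragments:
  4–39 → 36 bp
  40–51 → 12 bp
  52–106 then 1–3 → 55 + 3 = 58 bp
Sorted largest to smallest: 58, 36, 12 bp.

58, 36, 12 bp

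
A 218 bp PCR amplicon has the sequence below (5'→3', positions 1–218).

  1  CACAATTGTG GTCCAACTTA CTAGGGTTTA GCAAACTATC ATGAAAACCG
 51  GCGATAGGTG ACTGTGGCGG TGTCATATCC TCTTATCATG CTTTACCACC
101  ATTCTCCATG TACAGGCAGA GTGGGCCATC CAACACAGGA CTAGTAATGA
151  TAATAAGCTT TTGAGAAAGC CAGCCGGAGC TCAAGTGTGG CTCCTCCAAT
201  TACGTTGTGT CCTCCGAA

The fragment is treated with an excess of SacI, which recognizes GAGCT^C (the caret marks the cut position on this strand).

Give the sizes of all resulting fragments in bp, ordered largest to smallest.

181, 37 bp

The SacI site (GAGCTC) starts at position 177.
SacI cuts after base 5 of each site (before the last base), so after position 181.
Linear molecule, 1 cut → 2 fragments:
  1–181 → 181 bp
  182–218 → 37 bp
Sorted largest to smallest: 181, 37 bp.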